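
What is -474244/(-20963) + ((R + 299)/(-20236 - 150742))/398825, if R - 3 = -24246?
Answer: 16169420769122736/714736638359275 ≈ 22.623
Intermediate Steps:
R = -24243 (R = 3 - 24246 = -24243)
-474244/(-20963) + ((R + 299)/(-20236 - 150742))/398825 = -474244/(-20963) + ((-24243 + 299)/(-20236 - 150742))/398825 = -474244*(-1/20963) - 23944/(-170978)*(1/398825) = 474244/20963 - 23944*(-1/170978)*(1/398825) = 474244/20963 + (11972/85489)*(1/398825) = 474244/20963 + 11972/34095150425 = 16169420769122736/714736638359275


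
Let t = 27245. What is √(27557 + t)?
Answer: √54802 ≈ 234.10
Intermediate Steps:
√(27557 + t) = √(27557 + 27245) = √54802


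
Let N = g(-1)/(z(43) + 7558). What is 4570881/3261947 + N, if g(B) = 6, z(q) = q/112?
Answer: 3871621059243/2761365351433 ≈ 1.4021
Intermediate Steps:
z(q) = q/112 (z(q) = q*(1/112) = q/112)
N = 672/846539 (N = 6/((1/112)*43 + 7558) = 6/(43/112 + 7558) = 6/(846539/112) = 6*(112/846539) = 672/846539 ≈ 0.00079382)
4570881/3261947 + N = 4570881/3261947 + 672/846539 = 3871621059243/2761365351433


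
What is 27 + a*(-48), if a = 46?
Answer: -2181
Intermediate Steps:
27 + a*(-48) = 27 + 46*(-48) = 27 - 2208 = -2181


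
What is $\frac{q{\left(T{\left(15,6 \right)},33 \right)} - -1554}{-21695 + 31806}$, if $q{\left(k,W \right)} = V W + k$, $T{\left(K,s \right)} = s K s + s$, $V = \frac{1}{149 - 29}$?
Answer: $\frac{84011}{404440} \approx 0.20772$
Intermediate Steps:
$V = \frac{1}{120} \approx 0.0083333$
$T{\left(K,s \right)} = s + K s^{2}$ ($T{\left(K,s \right)} = K s s + s = K s^{2} + s = s + K s^{2}$)
$q{\left(k,W \right)} = k + \frac{W}{120}$ ($q{\left(k,W \right)} = \frac{W}{120} + k = k + \frac{W}{120}$)
$\frac{q{\left(T{\left(15,6 \right)},33 \right)} - -1554}{-21695 + 31806} = \frac{\left(6 \left(1 + 15 \cdot 6\right) + \frac{1}{120} \cdot 33\right) - -1554}{-21695 + 31806} = \frac{\left(6 \left(1 + 90\right) + \frac{11}{40}\right) + 1554}{10111} = \left(\left(6 \cdot 91 + \frac{11}{40}\right) + 1554\right) \frac{1}{10111} = \left(\left(546 + \frac{11}{40}\right) + 1554\right) \frac{1}{10111} = \left(\frac{21851}{40} + 1554\right) \frac{1}{10111} = \frac{84011}{40} \cdot \frac{1}{10111} = \frac{84011}{404440}$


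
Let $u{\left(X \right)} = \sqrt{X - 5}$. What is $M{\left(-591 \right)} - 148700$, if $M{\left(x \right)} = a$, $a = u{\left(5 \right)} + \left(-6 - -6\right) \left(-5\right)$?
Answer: $-148700$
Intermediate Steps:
$u{\left(X \right)} = \sqrt{-5 + X}$
$a = 0$ ($a = \sqrt{-5 + 5} + \left(-6 - -6\right) \left(-5\right) = \sqrt{0} + \left(-6 + 6\right) \left(-5\right) = 0 + 0 \left(-5\right) = 0 + 0 = 0$)
$M{\left(x \right)} = 0$
$M{\left(-591 \right)} - 148700 = 0 - 148700 = -148700$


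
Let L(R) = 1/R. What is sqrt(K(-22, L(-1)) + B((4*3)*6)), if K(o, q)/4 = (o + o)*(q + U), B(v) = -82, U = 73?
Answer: I*sqrt(12754) ≈ 112.93*I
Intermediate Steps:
K(o, q) = 8*o*(73 + q) (K(o, q) = 4*((o + o)*(q + 73)) = 4*((2*o)*(73 + q)) = 4*(2*o*(73 + q)) = 8*o*(73 + q))
sqrt(K(-22, L(-1)) + B((4*3)*6)) = sqrt(8*(-22)*(73 + 1/(-1)) - 82) = sqrt(8*(-22)*(73 - 1) - 82) = sqrt(8*(-22)*72 - 82) = sqrt(-12672 - 82) = sqrt(-12754) = I*sqrt(12754)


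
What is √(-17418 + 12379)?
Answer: I*√5039 ≈ 70.986*I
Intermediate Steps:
√(-17418 + 12379) = √(-5039) = I*√5039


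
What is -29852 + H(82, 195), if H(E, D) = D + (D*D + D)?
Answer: 8563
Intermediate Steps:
H(E, D) = D² + 2*D (H(E, D) = D + (D² + D) = D + (D + D²) = D² + 2*D)
-29852 + H(82, 195) = -29852 + 195*(2 + 195) = -29852 + 195*197 = -29852 + 38415 = 8563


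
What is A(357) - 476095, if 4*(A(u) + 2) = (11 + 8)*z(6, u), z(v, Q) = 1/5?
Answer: -9521921/20 ≈ -4.7610e+5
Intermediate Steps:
z(v, Q) = ⅕
A(u) = -21/20 (A(u) = -2 + ((11 + 8)*(⅕))/4 = -2 + (19*(⅕))/4 = -2 + (¼)*(19/5) = -2 + 19/20 = -21/20)
A(357) - 476095 = -21/20 - 476095 = -9521921/20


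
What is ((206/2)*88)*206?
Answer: 1867184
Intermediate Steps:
((206/2)*88)*206 = ((206*(1/2))*88)*206 = (103*88)*206 = 9064*206 = 1867184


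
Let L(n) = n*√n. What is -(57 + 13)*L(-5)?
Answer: 350*I*√5 ≈ 782.62*I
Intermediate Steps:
L(n) = n^(3/2)
-(57 + 13)*L(-5) = -(57 + 13)*(-5)^(3/2) = -70*(-5*I*√5) = -(-350)*I*√5 = 350*I*√5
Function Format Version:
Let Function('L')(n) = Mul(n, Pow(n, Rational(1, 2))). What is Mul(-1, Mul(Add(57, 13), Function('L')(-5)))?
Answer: Mul(350, I, Pow(5, Rational(1, 2))) ≈ Mul(782.62, I)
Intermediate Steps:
Function('L')(n) = Pow(n, Rational(3, 2))
Mul(-1, Mul(Add(57, 13), Function('L')(-5))) = Mul(-1, Mul(Add(57, 13), Pow(-5, Rational(3, 2)))) = Mul(-1, Mul(70, Mul(-5, I, Pow(5, Rational(1, 2))))) = Mul(-1, Mul(-350, I, Pow(5, Rational(1, 2)))) = Mul(350, I, Pow(5, Rational(1, 2)))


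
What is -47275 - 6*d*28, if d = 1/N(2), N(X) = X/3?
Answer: -47527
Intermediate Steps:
N(X) = X/3 (N(X) = X*(1/3) = X/3)
d = 3/2 (d = 1/((1/3)*2) = 1/(2/3) = 3/2 ≈ 1.5000)
-47275 - 6*d*28 = -47275 - 6*(3/2)*28 = -47275 - 9*28 = -47275 - 1*252 = -47275 - 252 = -47527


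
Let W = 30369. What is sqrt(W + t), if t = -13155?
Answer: sqrt(17214) ≈ 131.20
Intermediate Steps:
sqrt(W + t) = sqrt(30369 - 13155) = sqrt(17214)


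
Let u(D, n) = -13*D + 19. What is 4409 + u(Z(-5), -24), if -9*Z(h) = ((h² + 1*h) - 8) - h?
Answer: 40073/9 ≈ 4452.6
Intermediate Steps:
Z(h) = 8/9 - h²/9 (Z(h) = -(((h² + 1*h) - 8) - h)/9 = -(((h² + h) - 8) - h)/9 = -(((h + h²) - 8) - h)/9 = -((-8 + h + h²) - h)/9 = -(-8 + h²)/9 = 8/9 - h²/9)
u(D, n) = 19 - 13*D
4409 + u(Z(-5), -24) = 4409 + (19 - 13*(8/9 - ⅑*(-5)²)) = 4409 + (19 - 13*(8/9 - ⅑*25)) = 4409 + (19 - 13*(8/9 - 25/9)) = 4409 + (19 - 13*(-17/9)) = 4409 + (19 + 221/9) = 4409 + 392/9 = 40073/9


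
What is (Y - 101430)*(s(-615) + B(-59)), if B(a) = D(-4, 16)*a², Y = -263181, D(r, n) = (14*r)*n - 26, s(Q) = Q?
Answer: 1170436677267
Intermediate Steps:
D(r, n) = -26 + 14*n*r (D(r, n) = 14*n*r - 26 = -26 + 14*n*r)
B(a) = -922*a² (B(a) = (-26 + 14*16*(-4))*a² = (-26 - 896)*a² = -922*a²)
(Y - 101430)*(s(-615) + B(-59)) = (-263181 - 101430)*(-615 - 922*(-59)²) = -364611*(-615 - 922*3481) = -364611*(-615 - 3209482) = -364611*(-3210097) = 1170436677267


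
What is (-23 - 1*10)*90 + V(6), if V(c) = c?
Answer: -2964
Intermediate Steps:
(-23 - 1*10)*90 + V(6) = (-23 - 1*10)*90 + 6 = (-23 - 10)*90 + 6 = -33*90 + 6 = -2970 + 6 = -2964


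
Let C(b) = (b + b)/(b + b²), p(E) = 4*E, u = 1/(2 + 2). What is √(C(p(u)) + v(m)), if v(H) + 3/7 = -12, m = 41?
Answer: 4*I*√35/7 ≈ 3.3806*I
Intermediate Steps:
u = ¼ (u = 1/4 = ¼ ≈ 0.25000)
v(H) = -87/7 (v(H) = -3/7 - 12 = -87/7)
C(b) = 2*b/(b + b²) (C(b) = (2*b)/(b + b²) = 2*b/(b + b²))
√(C(p(u)) + v(m)) = √(2/(1 + 4*(¼)) - 87/7) = √(2/(1 + 1) - 87/7) = √(2/2 - 87/7) = √(2*(½) - 87/7) = √(1 - 87/7) = √(-80/7) = 4*I*√35/7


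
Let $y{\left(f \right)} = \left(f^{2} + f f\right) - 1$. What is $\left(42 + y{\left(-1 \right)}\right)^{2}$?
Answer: $1849$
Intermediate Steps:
$y{\left(f \right)} = -1 + 2 f^{2}$ ($y{\left(f \right)} = \left(f^{2} + f^{2}\right) - 1 = 2 f^{2} - 1 = -1 + 2 f^{2}$)
$\left(42 + y{\left(-1 \right)}\right)^{2} = \left(42 - \left(1 - 2 \left(-1\right)^{2}\right)\right)^{2} = \left(42 + \left(-1 + 2 \cdot 1\right)\right)^{2} = \left(42 + \left(-1 + 2\right)\right)^{2} = \left(42 + 1\right)^{2} = 43^{2} = 1849$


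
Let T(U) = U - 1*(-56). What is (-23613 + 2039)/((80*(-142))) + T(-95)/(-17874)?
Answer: 32171393/16920720 ≈ 1.9013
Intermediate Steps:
T(U) = 56 + U (T(U) = U + 56 = 56 + U)
(-23613 + 2039)/((80*(-142))) + T(-95)/(-17874) = (-23613 + 2039)/((80*(-142))) + (56 - 95)/(-17874) = -21574/(-11360) - 39*(-1/17874) = -21574*(-1/11360) + 13/5958 = 10787/5680 + 13/5958 = 32171393/16920720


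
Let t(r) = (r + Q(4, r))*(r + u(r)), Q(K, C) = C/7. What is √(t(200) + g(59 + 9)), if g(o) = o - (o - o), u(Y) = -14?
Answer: 2*√521633/7 ≈ 206.35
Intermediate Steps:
Q(K, C) = C/7 (Q(K, C) = C*(⅐) = C/7)
g(o) = o (g(o) = o - 1*0 = o + 0 = o)
t(r) = 8*r*(-14 + r)/7 (t(r) = (r + r/7)*(r - 14) = (8*r/7)*(-14 + r) = 8*r*(-14 + r)/7)
√(t(200) + g(59 + 9)) = √((8/7)*200*(-14 + 200) + (59 + 9)) = √((8/7)*200*186 + 68) = √(297600/7 + 68) = √(298076/7) = 2*√521633/7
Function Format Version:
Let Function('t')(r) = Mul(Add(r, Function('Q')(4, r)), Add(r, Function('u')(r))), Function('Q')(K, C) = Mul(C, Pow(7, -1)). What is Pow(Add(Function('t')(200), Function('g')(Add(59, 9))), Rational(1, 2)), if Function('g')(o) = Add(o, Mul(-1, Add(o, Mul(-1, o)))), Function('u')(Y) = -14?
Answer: Mul(Rational(2, 7), Pow(521633, Rational(1, 2))) ≈ 206.35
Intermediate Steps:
Function('Q')(K, C) = Mul(Rational(1, 7), C) (Function('Q')(K, C) = Mul(C, Rational(1, 7)) = Mul(Rational(1, 7), C))
Function('g')(o) = o (Function('g')(o) = Add(o, Mul(-1, 0)) = Add(o, 0) = o)
Function('t')(r) = Mul(Rational(8, 7), r, Add(-14, r)) (Function('t')(r) = Mul(Add(r, Mul(Rational(1, 7), r)), Add(r, -14)) = Mul(Mul(Rational(8, 7), r), Add(-14, r)) = Mul(Rational(8, 7), r, Add(-14, r)))
Pow(Add(Function('t')(200), Function('g')(Add(59, 9))), Rational(1, 2)) = Pow(Add(Mul(Rational(8, 7), 200, Add(-14, 200)), Add(59, 9)), Rational(1, 2)) = Pow(Add(Mul(Rational(8, 7), 200, 186), 68), Rational(1, 2)) = Pow(Add(Rational(297600, 7), 68), Rational(1, 2)) = Pow(Rational(298076, 7), Rational(1, 2)) = Mul(Rational(2, 7), Pow(521633, Rational(1, 2)))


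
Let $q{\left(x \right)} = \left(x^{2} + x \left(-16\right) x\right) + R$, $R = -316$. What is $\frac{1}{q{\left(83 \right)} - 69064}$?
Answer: $- \frac{1}{172715} \approx -5.7899 \cdot 10^{-6}$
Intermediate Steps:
$q{\left(x \right)} = -316 - 15 x^{2}$ ($q{\left(x \right)} = \left(x^{2} + x \left(-16\right) x\right) - 316 = \left(x^{2} + - 16 x x\right) - 316 = \left(x^{2} - 16 x^{2}\right) - 316 = - 15 x^{2} - 316 = -316 - 15 x^{2}$)
$\frac{1}{q{\left(83 \right)} - 69064} = \frac{1}{\left(-316 - 15 \cdot 83^{2}\right) - 69064} = \frac{1}{\left(-316 - 103335\right) - 69064} = \frac{1}{-103651 - 69064} = \frac{1}{-172715} = - \frac{1}{172715}$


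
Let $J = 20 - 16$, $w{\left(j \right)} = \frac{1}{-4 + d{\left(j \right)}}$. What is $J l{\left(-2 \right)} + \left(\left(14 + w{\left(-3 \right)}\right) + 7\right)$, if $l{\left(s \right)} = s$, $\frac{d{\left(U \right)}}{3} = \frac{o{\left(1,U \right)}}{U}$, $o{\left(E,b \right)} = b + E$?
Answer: $\frac{25}{2} \approx 12.5$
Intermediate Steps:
$o{\left(E,b \right)} = E + b$
$d{\left(U \right)} = \frac{3 \left(1 + U\right)}{U}$ ($d{\left(U \right)} = 3 \frac{1 + U}{U} = \frac{3 \left(1 + U\right)}{U}$)
$w{\left(j \right)} = \frac{1}{-1 + \frac{3}{j}}$ ($w{\left(j \right)} = \frac{1}{-4 + \left(3 + \frac{3}{j}\right)} = \frac{1}{-1 + \frac{3}{j}}$)
$J = 4$ ($J = 20 - 16 = 4$)
$J l{\left(-2 \right)} + \left(\left(14 + w{\left(-3 \right)}\right) + 7\right) = 4 \left(-2\right) + \left(\left(14 - - \frac{3}{-3 - 3}\right) + 7\right) = -8 + \left(\left(14 - - \frac{3}{-6}\right) + 7\right) = -8 + \left(\left(14 - \left(-3\right) \left(- \frac{1}{6}\right)\right) + 7\right) = -8 + \left(\left(14 - \frac{1}{2}\right) + 7\right) = -8 + \left(\frac{27}{2} + 7\right) = -8 + \frac{41}{2} = \frac{25}{2}$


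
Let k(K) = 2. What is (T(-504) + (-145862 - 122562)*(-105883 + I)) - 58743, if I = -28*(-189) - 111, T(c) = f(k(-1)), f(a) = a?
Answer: 27030774907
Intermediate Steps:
T(c) = 2
I = 5181 (I = 5292 - 111 = 5181)
(T(-504) + (-145862 - 122562)*(-105883 + I)) - 58743 = (2 + (-145862 - 122562)*(-105883 + 5181)) - 58743 = (2 - 268424*(-100702)) - 58743 = (2 + 27030833648) - 58743 = 27030833650 - 58743 = 27030774907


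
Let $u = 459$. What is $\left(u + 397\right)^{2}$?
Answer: $732736$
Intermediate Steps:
$\left(u + 397\right)^{2} = \left(459 + 397\right)^{2} = 856^{2} = 732736$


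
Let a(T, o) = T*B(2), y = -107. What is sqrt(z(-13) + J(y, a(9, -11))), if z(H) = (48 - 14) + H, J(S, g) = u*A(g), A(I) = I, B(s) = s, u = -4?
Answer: I*sqrt(51) ≈ 7.1414*I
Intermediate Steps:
a(T, o) = 2*T (a(T, o) = T*2 = 2*T)
J(S, g) = -4*g
z(H) = 34 + H
sqrt(z(-13) + J(y, a(9, -11))) = sqrt((34 - 13) - 8*9) = sqrt(21 - 4*18) = sqrt(21 - 72) = sqrt(-51) = I*sqrt(51)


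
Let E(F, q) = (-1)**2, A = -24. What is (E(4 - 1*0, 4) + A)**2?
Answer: 529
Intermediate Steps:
E(F, q) = 1
(E(4 - 1*0, 4) + A)**2 = (1 - 24)**2 = (-23)**2 = 529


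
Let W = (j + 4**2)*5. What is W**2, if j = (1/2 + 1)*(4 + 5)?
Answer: 87025/4 ≈ 21756.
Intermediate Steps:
j = 27/2 (j = (1/2 + 1)*9 = (3/2)*9 = 27/2 ≈ 13.500)
W = 295/2 (W = (27/2 + 4**2)*5 = (27/2 + 16)*5 = (59/2)*5 = 295/2 ≈ 147.50)
W**2 = (295/2)**2 = 87025/4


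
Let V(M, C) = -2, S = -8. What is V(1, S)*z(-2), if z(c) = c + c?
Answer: 8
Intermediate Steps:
z(c) = 2*c
V(1, S)*z(-2) = -4*(-2) = -2*(-4) = 8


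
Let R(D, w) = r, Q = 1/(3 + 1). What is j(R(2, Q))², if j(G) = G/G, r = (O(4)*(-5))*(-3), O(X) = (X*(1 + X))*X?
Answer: 1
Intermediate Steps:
O(X) = X²*(1 + X)
Q = ¼ (Q = 1/4 = ¼ ≈ 0.25000)
r = 1200 (r = ((4²*(1 + 4))*(-5))*(-3) = ((16*5)*(-5))*(-3) = (80*(-5))*(-3) = -400*(-3) = 1200)
R(D, w) = 1200
j(G) = 1
j(R(2, Q))² = 1² = 1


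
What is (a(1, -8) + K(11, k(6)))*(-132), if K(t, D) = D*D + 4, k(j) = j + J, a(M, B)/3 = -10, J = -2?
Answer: 1320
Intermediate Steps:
a(M, B) = -30 (a(M, B) = 3*(-10) = -30)
k(j) = -2 + j (k(j) = j - 2 = -2 + j)
K(t, D) = 4 + D**2 (K(t, D) = D**2 + 4 = 4 + D**2)
(a(1, -8) + K(11, k(6)))*(-132) = (-30 + (4 + (-2 + 6)**2))*(-132) = (-30 + (4 + 4**2))*(-132) = (-30 + (4 + 16))*(-132) = (-30 + 20)*(-132) = -10*(-132) = 1320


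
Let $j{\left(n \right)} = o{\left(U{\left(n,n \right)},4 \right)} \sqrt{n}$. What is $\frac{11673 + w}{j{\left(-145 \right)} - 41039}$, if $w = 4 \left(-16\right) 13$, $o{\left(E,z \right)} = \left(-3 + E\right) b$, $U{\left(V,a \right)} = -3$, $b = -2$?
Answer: $- \frac{444903799}{1684220401} - \frac{130092 i \sqrt{145}}{1684220401} \approx -0.26416 - 0.00093011 i$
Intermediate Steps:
$o{\left(E,z \right)} = 6 - 2 E$ ($o{\left(E,z \right)} = \left(-3 + E\right) \left(-2\right) = 6 - 2 E$)
$w = -832$ ($w = \left(-64\right) 13 = -832$)
$j{\left(n \right)} = 12 \sqrt{n}$ ($j{\left(n \right)} = \left(6 - -6\right) \sqrt{n} = \left(6 + 6\right) \sqrt{n} = 12 \sqrt{n}$)
$\frac{11673 + w}{j{\left(-145 \right)} - 41039} = \frac{11673 - 832}{12 \sqrt{-145} - 41039} = \frac{10841}{12 i \sqrt{145} - 41039} = \frac{10841}{-41039 + 12 i \sqrt{145}}$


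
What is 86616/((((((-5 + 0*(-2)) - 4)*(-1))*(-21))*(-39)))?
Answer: 3208/273 ≈ 11.751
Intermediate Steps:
86616/((((((-5 + 0*(-2)) - 4)*(-1))*(-21))*(-39))) = 86616/((((((-5 + 0) - 4)*(-1))*(-21))*(-39))) = 86616/(((((-5 - 4)*(-1))*(-21))*(-39))) = 86616/(((-9*(-1)*(-21))*(-39))) = 86616/(((9*(-21))*(-39))) = 86616/((-189*(-39))) = 86616/7371 = 86616*(1/7371) = 3208/273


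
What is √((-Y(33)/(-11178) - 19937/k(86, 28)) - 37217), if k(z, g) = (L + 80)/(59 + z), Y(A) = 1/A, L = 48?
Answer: I*√714370305158818/109296 ≈ 244.54*I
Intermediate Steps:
k(z, g) = 128/(59 + z) (k(z, g) = (48 + 80)/(59 + z) = 128/(59 + z))
√((-Y(33)/(-11178) - 19937/k(86, 28)) - 37217) = √((-1/33/(-11178) - 19937/(128/(59 + 86))) - 37217) = √((-1*1/33*(-1/11178) - 19937/(128/145)) - 37217) = √((-1/33*(-1/11178) - 19937/(128*(1/145))) - 37217) = √((1/368874 - 19937/128/145) - 37217) = √((1/368874 - 19937*145/128) - 37217) = √((1/368874 - 2890865/128) - 37217) = √(-533182467941/23607936 - 37217) = √(-1411799022053/23607936) = I*√714370305158818/109296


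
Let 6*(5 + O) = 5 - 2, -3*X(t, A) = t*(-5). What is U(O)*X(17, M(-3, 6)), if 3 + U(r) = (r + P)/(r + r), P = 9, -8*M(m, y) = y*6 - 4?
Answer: -595/6 ≈ -99.167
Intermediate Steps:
M(m, y) = ½ - 3*y/4 (M(m, y) = -(y*6 - 4)/8 = -(6*y - 4)/8 = -(-4 + 6*y)/8 = ½ - 3*y/4)
X(t, A) = 5*t/3 (X(t, A) = -t*(-5)/3 = -(-5)*t/3 = 5*t/3)
O = -9/2 (O = -5 + (5 - 2)/6 = -5 + (⅙)*3 = -5 + ½ = -9/2 ≈ -4.5000)
U(r) = -3 + (9 + r)/(2*r) (U(r) = -3 + (r + 9)/(r + r) = -3 + (9 + r)/((2*r)) = -3 + (9 + r)*(1/(2*r)) = -3 + (9 + r)/(2*r))
U(O)*X(17, M(-3, 6)) = ((9 - 5*(-9/2))/(2*(-9/2)))*((5/3)*17) = ((½)*(-2/9)*(9 + 45/2))*(85/3) = ((½)*(-2/9)*(63/2))*(85/3) = -7/2*85/3 = -595/6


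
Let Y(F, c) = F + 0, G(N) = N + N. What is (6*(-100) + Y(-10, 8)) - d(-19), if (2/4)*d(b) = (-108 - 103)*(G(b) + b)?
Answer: -24664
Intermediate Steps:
G(N) = 2*N
Y(F, c) = F
d(b) = -1266*b (d(b) = 2*((-108 - 103)*(2*b + b)) = 2*(-633*b) = -1266*b)
(6*(-100) + Y(-10, 8)) - d(-19) = (6*(-100) - 10) - (-1266)*(-19) = (-600 - 10) - 1*24054 = -610 - 24054 = -24664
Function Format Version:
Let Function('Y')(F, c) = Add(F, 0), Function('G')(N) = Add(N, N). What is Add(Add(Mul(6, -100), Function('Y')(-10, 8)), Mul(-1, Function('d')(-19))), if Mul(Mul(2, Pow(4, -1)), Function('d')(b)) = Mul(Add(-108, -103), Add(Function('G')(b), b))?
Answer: -24664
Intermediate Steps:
Function('G')(N) = Mul(2, N)
Function('Y')(F, c) = F
Function('d')(b) = Mul(-1266, b) (Function('d')(b) = Mul(2, Mul(Add(-108, -103), Add(Mul(2, b), b))) = Mul(2, Mul(-211, Mul(3, b))) = Mul(2, Mul(-633, b)) = Mul(-1266, b))
Add(Add(Mul(6, -100), Function('Y')(-10, 8)), Mul(-1, Function('d')(-19))) = Add(Add(Mul(6, -100), -10), Mul(-1, Mul(-1266, -19))) = Add(Add(-600, -10), Mul(-1, 24054)) = Add(-610, -24054) = -24664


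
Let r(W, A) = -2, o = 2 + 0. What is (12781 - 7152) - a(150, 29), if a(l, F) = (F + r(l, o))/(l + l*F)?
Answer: 2814497/500 ≈ 5629.0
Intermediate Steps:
o = 2
a(l, F) = (-2 + F)/(l + F*l) (a(l, F) = (F - 2)/(l + l*F) = (-2 + F)/(l + F*l))
(12781 - 7152) - a(150, 29) = (12781 - 7152) - (-2 + 29)/(150*(1 + 29)) = 5629 - 27/(150*30) = 5629 - 1*3/500 = 5629 - 3/500 = 2814497/500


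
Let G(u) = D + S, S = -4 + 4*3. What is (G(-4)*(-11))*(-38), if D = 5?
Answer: 5434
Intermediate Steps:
S = 8 (S = -4 + 12 = 8)
G(u) = 13 (G(u) = 5 + 8 = 13)
(G(-4)*(-11))*(-38) = (13*(-11))*(-38) = -143*(-38) = 5434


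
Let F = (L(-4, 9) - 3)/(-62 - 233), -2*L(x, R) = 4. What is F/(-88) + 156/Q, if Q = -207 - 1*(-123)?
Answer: -67503/36344 ≈ -1.8573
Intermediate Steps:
L(x, R) = -2 (L(x, R) = -½*4 = -2)
F = 1/59 (F = (-2 - 3)/(-62 - 233) = -5/(-295) = -5*(-1/295) = 1/59 ≈ 0.016949)
Q = -84 (Q = -207 + 123 = -84)
F/(-88) + 156/Q = (1/59)/(-88) + 156/(-84) = (1/59)*(-1/88) + 156*(-1/84) = -1/5192 - 13/7 = -67503/36344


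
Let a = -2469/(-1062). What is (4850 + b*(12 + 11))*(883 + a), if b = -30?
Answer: 651882400/177 ≈ 3.6830e+6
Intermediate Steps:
a = 823/354 (a = -2469*(-1/1062) = 823/354 ≈ 2.3249)
(4850 + b*(12 + 11))*(883 + a) = (4850 - 30*(12 + 11))*(883 + 823/354) = (4850 - 30*23)*(313405/354) = (4850 - 690)*(313405/354) = 4160*(313405/354) = 651882400/177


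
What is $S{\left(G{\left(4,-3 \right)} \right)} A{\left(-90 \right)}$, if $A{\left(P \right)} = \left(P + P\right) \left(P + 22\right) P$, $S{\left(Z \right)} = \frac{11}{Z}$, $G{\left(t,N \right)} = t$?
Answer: $-3029400$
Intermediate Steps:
$A{\left(P \right)} = 2 P^{2} \left(22 + P\right)$ ($A{\left(P \right)} = 2 P \left(22 + P\right) P = 2 P^{2} \left(22 + P\right)$)
$S{\left(G{\left(4,-3 \right)} \right)} A{\left(-90 \right)} = \frac{11}{4} \cdot 2 \left(-90\right)^{2} \left(22 - 90\right) = 11 \cdot \frac{1}{4} \cdot 2 \cdot 8100 \left(-68\right) = \frac{11}{4} \left(-1101600\right) = -3029400$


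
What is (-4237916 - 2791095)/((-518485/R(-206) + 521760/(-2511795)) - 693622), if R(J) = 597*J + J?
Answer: 11153526604842908/1100622378250515 ≈ 10.134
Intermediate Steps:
R(J) = 598*J
(-4237916 - 2791095)/((-518485/R(-206) + 521760/(-2511795)) - 693622) = (-4237916 - 2791095)/((-518485/(598*(-206)) + 521760/(-2511795)) - 693622) = -7029011/((-518485/(-123188) + 521760*(-1/2511795)) - 693622) = -7029011/((-518485*(-1/123188) - 34784/167453) - 693622) = -7029011/((518485/123188 - 34784/167453) - 693622) = -7029011/(6348992101/1586784628 - 693622) = -7029011/(-1100622378250515/1586784628) = -7029011*(-1586784628/1100622378250515) = 11153526604842908/1100622378250515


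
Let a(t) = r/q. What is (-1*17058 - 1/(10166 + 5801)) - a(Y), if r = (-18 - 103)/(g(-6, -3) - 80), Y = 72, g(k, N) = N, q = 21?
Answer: -67819182664/3975783 ≈ -17058.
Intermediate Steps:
r = 121/83 (r = (-18 - 103)/(-3 - 80) = -121/(-83) = -121*(-1/83) = 121/83 ≈ 1.4578)
a(t) = 121/1743 (a(t) = (121/83)/21 = (121/83)*(1/21) = 121/1743)
(-1*17058 - 1/(10166 + 5801)) - a(Y) = (-1*17058 - 1/(10166 + 5801)) - 1*121/1743 = (-17058 - 1/15967) - 121/1743 = -272365087/15967 - 121/1743 = -67819182664/3975783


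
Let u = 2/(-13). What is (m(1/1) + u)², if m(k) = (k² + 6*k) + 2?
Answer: 13225/169 ≈ 78.254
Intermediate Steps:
u = -2/13 (u = 2*(-1/13) = -2/13 ≈ -0.15385)
m(k) = 2 + k² + 6*k
(m(1/1) + u)² = ((2 + (1/1)² + 6/1) - 2/13)² = ((2 + 1² + 6*1) - 2/13)² = ((2 + 1 + 6) - 2/13)² = (9 - 2/13)² = (115/13)² = 13225/169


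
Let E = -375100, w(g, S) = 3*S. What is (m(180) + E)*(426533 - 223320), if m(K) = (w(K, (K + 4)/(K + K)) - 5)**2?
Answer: -17150119679548/225 ≈ -7.6223e+10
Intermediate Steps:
m(K) = (-5 + 3*(4 + K)/(2*K))**2 (m(K) = (3*((K + 4)/(K + K)) - 5)**2 = (3*((4 + K)/((2*K))) - 5)**2 = (3*((4 + K)*(1/(2*K))) - 5)**2 = (3*((4 + K)/(2*K)) - 5)**2 = (3*(4 + K)/(2*K) - 5)**2 = (-5 + 3*(4 + K)/(2*K))**2)
(m(180) + E)*(426533 - 223320) = ((1/4)*(-12 + 7*180)**2/180**2 - 375100)*(426533 - 223320) = ((1/4)*(1/32400)*(-12 + 1260)**2 - 375100)*203213 = ((1/4)*(1/32400)*1248**2 - 375100)*203213 = ((1/4)*(1/32400)*1557504 - 375100)*203213 = (2704/225 - 375100)*203213 = -84394796/225*203213 = -17150119679548/225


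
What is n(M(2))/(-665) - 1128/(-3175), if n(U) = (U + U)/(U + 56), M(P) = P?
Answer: 4349426/12245975 ≈ 0.35517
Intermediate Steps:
n(U) = 2*U/(56 + U) (n(U) = (2*U)/(56 + U) = 2*U/(56 + U))
n(M(2))/(-665) - 1128/(-3175) = (2*2/(56 + 2))/(-665) - 1128/(-3175) = (2*2/58)*(-1/665) - 1128*(-1/3175) = (2*2*(1/58))*(-1/665) + 1128/3175 = (2/29)*(-1/665) + 1128/3175 = -2/19285 + 1128/3175 = 4349426/12245975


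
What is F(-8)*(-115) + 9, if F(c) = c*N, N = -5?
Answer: -4591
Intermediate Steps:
F(c) = -5*c (F(c) = c*(-5) = -5*c)
F(-8)*(-115) + 9 = -5*(-8)*(-115) + 9 = 40*(-115) + 9 = -4600 + 9 = -4591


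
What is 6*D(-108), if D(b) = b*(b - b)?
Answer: 0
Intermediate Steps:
D(b) = 0 (D(b) = b*0 = 0)
6*D(-108) = 6*0 = 0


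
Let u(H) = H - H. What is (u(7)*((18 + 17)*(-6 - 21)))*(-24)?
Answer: 0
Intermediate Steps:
u(H) = 0
(u(7)*((18 + 17)*(-6 - 21)))*(-24) = (0*((18 + 17)*(-6 - 21)))*(-24) = (0*(35*(-27)))*(-24) = (0*(-945))*(-24) = 0*(-24) = 0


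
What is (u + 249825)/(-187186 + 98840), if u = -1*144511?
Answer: -52657/44173 ≈ -1.1921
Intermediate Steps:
u = -144511
(u + 249825)/(-187186 + 98840) = (-144511 + 249825)/(-187186 + 98840) = 105314/(-88346) = 105314*(-1/88346) = -52657/44173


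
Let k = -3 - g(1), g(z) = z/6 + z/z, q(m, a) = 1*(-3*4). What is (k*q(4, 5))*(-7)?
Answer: -350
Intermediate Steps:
q(m, a) = -12 (q(m, a) = 1*(-12) = -12)
g(z) = 1 + z/6 (g(z) = z*(⅙) + 1 = z/6 + 1 = 1 + z/6)
k = -25/6 (k = -3 - (1 + (⅙)*1) = -3 - (1 + ⅙) = -3 - 1*7/6 = -3 - 7/6 = -25/6 ≈ -4.1667)
(k*q(4, 5))*(-7) = -25/6*(-12)*(-7) = 50*(-7) = -350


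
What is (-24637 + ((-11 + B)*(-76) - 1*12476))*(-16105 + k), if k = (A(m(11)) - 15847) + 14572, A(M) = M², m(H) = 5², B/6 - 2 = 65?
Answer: 1119719895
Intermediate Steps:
B = 402 (B = 12 + 6*65 = 12 + 390 = 402)
m(H) = 25
k = -650 (k = (25² - 15847) + 14572 = (625 - 15847) + 14572 = -15222 + 14572 = -650)
(-24637 + ((-11 + B)*(-76) - 1*12476))*(-16105 + k) = (-24637 + ((-11 + 402)*(-76) - 1*12476))*(-16105 - 650) = (-24637 + (391*(-76) - 12476))*(-16755) = (-24637 + (-29716 - 12476))*(-16755) = (-24637 - 42192)*(-16755) = -66829*(-16755) = 1119719895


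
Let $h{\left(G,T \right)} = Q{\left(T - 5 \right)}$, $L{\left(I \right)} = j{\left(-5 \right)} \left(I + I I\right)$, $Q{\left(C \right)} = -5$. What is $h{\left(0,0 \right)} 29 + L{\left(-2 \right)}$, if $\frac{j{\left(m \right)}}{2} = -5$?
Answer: $-165$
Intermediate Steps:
$j{\left(m \right)} = -10$ ($j{\left(m \right)} = 2 \left(-5\right) = -10$)
$L{\left(I \right)} = - 10 I - 10 I^{2}$ ($L{\left(I \right)} = - 10 \left(I + I I\right) = - 10 \left(I + I^{2}\right) = - 10 I - 10 I^{2}$)
$h{\left(G,T \right)} = -5$
$h{\left(0,0 \right)} 29 + L{\left(-2 \right)} = \left(-5\right) 29 - - 20 \left(1 - 2\right) = -145 - \left(-20\right) \left(-1\right) = -145 - 20 = -165$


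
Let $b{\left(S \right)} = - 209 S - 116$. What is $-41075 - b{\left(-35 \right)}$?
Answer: $-48274$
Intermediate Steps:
$b{\left(S \right)} = -116 - 209 S$
$-41075 - b{\left(-35 \right)} = -41075 - \left(-116 - -7315\right) = -41075 - \left(-116 + 7315\right) = -41075 - 7199 = -48274$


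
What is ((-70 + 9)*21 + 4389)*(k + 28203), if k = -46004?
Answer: -55325508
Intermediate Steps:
((-70 + 9)*21 + 4389)*(k + 28203) = ((-70 + 9)*21 + 4389)*(-46004 + 28203) = (-61*21 + 4389)*(-17801) = (-1281 + 4389)*(-17801) = 3108*(-17801) = -55325508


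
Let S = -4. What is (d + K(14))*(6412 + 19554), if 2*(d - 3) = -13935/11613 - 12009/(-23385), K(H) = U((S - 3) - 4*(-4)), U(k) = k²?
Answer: 65545903665834/30174445 ≈ 2.1722e+6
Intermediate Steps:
K(H) = 81 (K(H) = ((-4 - 3) - 4*(-4))² = (-7 + 16)² = 9² = 81)
d = 80167254/30174445 (d = 3 + (-13935/11613 - 12009/(-23385))/2 = 3 + (-13935*1/11613 - 12009*(-1/23385))/2 = 3 + (-4645/3871 + 4003/7795)/2 = 3 + (½)*(-20712162/30174445) = 3 - 10356081/30174445 = 80167254/30174445 ≈ 2.6568)
(d + K(14))*(6412 + 19554) = (80167254/30174445 + 81)*(6412 + 19554) = (2524297299/30174445)*25966 = 65545903665834/30174445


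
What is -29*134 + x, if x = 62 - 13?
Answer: -3837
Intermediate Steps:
x = 49
-29*134 + x = -29*134 + 49 = -3886 + 49 = -3837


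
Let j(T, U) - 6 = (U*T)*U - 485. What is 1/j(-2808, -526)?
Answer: -1/776906687 ≈ -1.2872e-9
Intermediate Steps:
j(T, U) = -479 + T*U² (j(T, U) = 6 + ((U*T)*U - 485) = 6 + ((T*U)*U - 485) = 6 + (T*U² - 485) = 6 + (-485 + T*U²) = -479 + T*U²)
1/j(-2808, -526) = 1/(-479 - 2808*(-526)²) = 1/(-479 - 2808*276676) = 1/(-479 - 776906208) = 1/(-776906687) = -1/776906687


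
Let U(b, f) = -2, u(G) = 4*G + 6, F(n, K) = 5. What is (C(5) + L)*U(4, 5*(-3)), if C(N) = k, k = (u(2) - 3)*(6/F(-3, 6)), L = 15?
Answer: -282/5 ≈ -56.400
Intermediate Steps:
u(G) = 6 + 4*G
k = 66/5 (k = ((6 + 4*2) - 3)*(6/5) = ((6 + 8) - 3)*(6*(⅕)) = (14 - 3)*(6/5) = 11*(6/5) = 66/5 ≈ 13.200)
C(N) = 66/5
(C(5) + L)*U(4, 5*(-3)) = (66/5 + 15)*(-2) = (141/5)*(-2) = -282/5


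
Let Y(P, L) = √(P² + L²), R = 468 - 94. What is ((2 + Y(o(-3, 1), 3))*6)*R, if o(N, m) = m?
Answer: 4488 + 2244*√10 ≈ 11584.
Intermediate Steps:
R = 374
Y(P, L) = √(L² + P²)
((2 + Y(o(-3, 1), 3))*6)*R = ((2 + √(3² + 1²))*6)*374 = ((2 + √(9 + 1))*6)*374 = ((2 + √10)*6)*374 = (12 + 6*√10)*374 = 4488 + 2244*√10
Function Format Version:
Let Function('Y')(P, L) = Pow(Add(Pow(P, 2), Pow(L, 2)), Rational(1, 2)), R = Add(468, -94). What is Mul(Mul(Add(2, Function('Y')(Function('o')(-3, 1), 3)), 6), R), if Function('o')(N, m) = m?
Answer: Add(4488, Mul(2244, Pow(10, Rational(1, 2)))) ≈ 11584.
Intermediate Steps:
R = 374
Function('Y')(P, L) = Pow(Add(Pow(L, 2), Pow(P, 2)), Rational(1, 2))
Mul(Mul(Add(2, Function('Y')(Function('o')(-3, 1), 3)), 6), R) = Mul(Mul(Add(2, Pow(Add(Pow(3, 2), Pow(1, 2)), Rational(1, 2))), 6), 374) = Mul(Mul(Add(2, Pow(Add(9, 1), Rational(1, 2))), 6), 374) = Mul(Mul(Add(2, Pow(10, Rational(1, 2))), 6), 374) = Mul(Add(12, Mul(6, Pow(10, Rational(1, 2)))), 374) = Add(4488, Mul(2244, Pow(10, Rational(1, 2))))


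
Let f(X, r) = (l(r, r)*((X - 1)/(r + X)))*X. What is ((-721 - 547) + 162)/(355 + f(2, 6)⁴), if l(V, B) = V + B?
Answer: -553/218 ≈ -2.5367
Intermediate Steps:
l(V, B) = B + V
f(X, r) = 2*X*r*(-1 + X)/(X + r) (f(X, r) = ((r + r)*((X - 1)/(r + X)))*X = ((2*r)*((-1 + X)/(X + r)))*X = (2*r*(-1 + X)/(X + r))*X = 2*X*r*(-1 + X)/(X + r))
((-721 - 547) + 162)/(355 + f(2, 6)⁴) = ((-721 - 547) + 162)/(355 + (2*2*6*(-1 + 2)/(2 + 6))⁴) = (-1268 + 162)/(355 + (2*2*6*1/8)⁴) = -1106/(355 + (2*2*6*(⅛)*1)⁴) = -1106/(355 + 3⁴) = -1106/(355 + 81) = -1106/436 = -1106*1/436 = -553/218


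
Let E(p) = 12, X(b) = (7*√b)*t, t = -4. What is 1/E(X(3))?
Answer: 1/12 ≈ 0.083333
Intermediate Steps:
X(b) = -28*√b (X(b) = (7*√b)*(-4) = -28*√b)
1/E(X(3)) = 1/12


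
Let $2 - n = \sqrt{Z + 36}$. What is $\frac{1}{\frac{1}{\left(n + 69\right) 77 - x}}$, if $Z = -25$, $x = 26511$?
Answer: $-21044 - 77 \sqrt{11} \approx -21299.0$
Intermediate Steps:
$n = 2 - \sqrt{11}$ ($n = 2 - \sqrt{-25 + 36} = 2 - \sqrt{11} \approx -1.3166$)
$\frac{1}{\frac{1}{\left(n + 69\right) 77 - x}} = \frac{1}{\frac{1}{\left(\left(2 - \sqrt{11}\right) + 69\right) 77 - 26511}} = \frac{1}{\frac{1}{\left(71 - \sqrt{11}\right) 77 - 26511}} = \frac{1}{\frac{1}{\left(5467 - 77 \sqrt{11}\right) - 26511}} = \frac{1}{\frac{1}{-21044 - 77 \sqrt{11}}} = -21044 - 77 \sqrt{11}$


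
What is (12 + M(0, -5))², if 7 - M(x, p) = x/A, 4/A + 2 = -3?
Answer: 361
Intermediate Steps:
A = -⅘ (A = 4/(-2 - 3) = 4/(-5) = 4*(-⅕) = -⅘ ≈ -0.80000)
M(x, p) = 7 + 5*x/4 (M(x, p) = 7 - x/(-⅘) = 7 - x*(-5)/4 = 7 - (-5)*x/4 = 7 + 5*x/4)
(12 + M(0, -5))² = (12 + (7 + (5/4)*0))² = (12 + (7 + 0))² = (12 + 7)² = 19² = 361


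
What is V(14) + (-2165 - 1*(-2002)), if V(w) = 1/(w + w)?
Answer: -4563/28 ≈ -162.96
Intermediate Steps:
V(w) = 1/(2*w)
V(14) + (-2165 - 1*(-2002)) = (½)/14 + (-2165 - 1*(-2002)) = (½)*(1/14) + (-2165 + 2002) = 1/28 - 163 = -4563/28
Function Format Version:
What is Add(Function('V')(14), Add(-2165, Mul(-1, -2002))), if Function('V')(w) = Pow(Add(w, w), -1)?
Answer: Rational(-4563, 28) ≈ -162.96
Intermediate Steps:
Function('V')(w) = Mul(Rational(1, 2), Pow(w, -1)) (Function('V')(w) = Pow(Mul(2, w), -1) = Mul(Rational(1, 2), Pow(w, -1)))
Add(Function('V')(14), Add(-2165, Mul(-1, -2002))) = Add(Mul(Rational(1, 2), Pow(14, -1)), Add(-2165, Mul(-1, -2002))) = Add(Mul(Rational(1, 2), Rational(1, 14)), Add(-2165, 2002)) = Add(Rational(1, 28), -163) = Rational(-4563, 28)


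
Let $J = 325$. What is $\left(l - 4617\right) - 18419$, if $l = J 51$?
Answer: $-6461$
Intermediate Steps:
$l = 16575$ ($l = 325 \cdot 51 = 16575$)
$\left(l - 4617\right) - 18419 = \left(16575 - 4617\right) - 18419 = 11958 - 18419 = -6461$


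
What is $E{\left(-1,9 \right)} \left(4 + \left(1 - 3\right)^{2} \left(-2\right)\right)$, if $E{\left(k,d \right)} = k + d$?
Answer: $-32$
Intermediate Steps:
$E{\left(k,d \right)} = d + k$
$E{\left(-1,9 \right)} \left(4 + \left(1 - 3\right)^{2} \left(-2\right)\right) = \left(9 - 1\right) \left(4 + \left(1 - 3\right)^{2} \left(-2\right)\right) = 8 \left(4 + \left(-2\right)^{2} \left(-2\right)\right) = 8 \left(4 + 4 \left(-2\right)\right) = 8 \left(4 - 8\right) = 8 \left(-4\right) = -32$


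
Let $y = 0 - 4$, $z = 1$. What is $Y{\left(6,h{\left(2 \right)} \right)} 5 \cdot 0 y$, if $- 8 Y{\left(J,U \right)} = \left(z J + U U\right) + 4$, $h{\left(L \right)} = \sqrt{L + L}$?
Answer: $0$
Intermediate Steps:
$h{\left(L \right)} = \sqrt{2} \sqrt{L}$ ($h{\left(L \right)} = \sqrt{2 L} = \sqrt{2} \sqrt{L}$)
$y = -4$
$Y{\left(J,U \right)} = - \frac{1}{2} - \frac{J}{8} - \frac{U^{2}}{8}$ ($Y{\left(J,U \right)} = - \frac{\left(1 J + U U\right) + 4}{8} = - \frac{\left(J + U^{2}\right) + 4}{8} = - \frac{4 + J + U^{2}}{8} = - \frac{1}{2} - \frac{J}{8} - \frac{U^{2}}{8}$)
$Y{\left(6,h{\left(2 \right)} \right)} 5 \cdot 0 y = \left(- \frac{1}{2} - \frac{3}{4} - \frac{\left(\sqrt{2} \sqrt{2}\right)^{2}}{8}\right) 5 \cdot 0 \left(-4\right) = \left(- \frac{1}{2} - \frac{3}{4} - \frac{2^{2}}{8}\right) 0 \left(-4\right) = \left(- \frac{1}{2} - \frac{3}{4} - \frac{1}{2}\right) 0 = \left(- \frac{7}{4}\right) 0 = 0$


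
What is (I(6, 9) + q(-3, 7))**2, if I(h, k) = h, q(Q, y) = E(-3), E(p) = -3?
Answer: 9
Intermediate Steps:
q(Q, y) = -3
(I(6, 9) + q(-3, 7))**2 = (6 - 3)**2 = 3**2 = 9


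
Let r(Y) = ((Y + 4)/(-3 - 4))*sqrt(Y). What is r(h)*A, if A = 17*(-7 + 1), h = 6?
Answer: 1020*sqrt(6)/7 ≈ 356.93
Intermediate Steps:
A = -102 (A = 17*(-6) = -102)
r(Y) = sqrt(Y)*(-4/7 - Y/7) (r(Y) = ((4 + Y)/(-7))*sqrt(Y) = ((4 + Y)*(-1/7))*sqrt(Y) = (-4/7 - Y/7)*sqrt(Y) = sqrt(Y)*(-4/7 - Y/7))
r(h)*A = (sqrt(6)*(-4 - 1*6)/7)*(-102) = (sqrt(6)*(-4 - 6)/7)*(-102) = ((1/7)*sqrt(6)*(-10))*(-102) = -10*sqrt(6)/7*(-102) = 1020*sqrt(6)/7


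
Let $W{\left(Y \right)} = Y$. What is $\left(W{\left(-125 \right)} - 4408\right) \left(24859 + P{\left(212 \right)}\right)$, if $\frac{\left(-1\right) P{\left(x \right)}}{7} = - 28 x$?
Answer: $-301041063$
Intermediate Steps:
$P{\left(x \right)} = 196 x$ ($P{\left(x \right)} = - 7 \left(- 28 x\right) = 196 x$)
$\left(W{\left(-125 \right)} - 4408\right) \left(24859 + P{\left(212 \right)}\right) = \left(-125 - 4408\right) \left(24859 + 196 \cdot 212\right) = - 4533 \left(24859 + 41552\right) = \left(-4533\right) 66411 = -301041063$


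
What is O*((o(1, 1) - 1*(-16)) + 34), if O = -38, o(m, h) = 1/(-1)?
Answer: -1862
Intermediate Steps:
o(m, h) = -1
O*((o(1, 1) - 1*(-16)) + 34) = -38*((-1 - 1*(-16)) + 34) = -38*((-1 + 16) + 34) = -38*(15 + 34) = -38*49 = -1862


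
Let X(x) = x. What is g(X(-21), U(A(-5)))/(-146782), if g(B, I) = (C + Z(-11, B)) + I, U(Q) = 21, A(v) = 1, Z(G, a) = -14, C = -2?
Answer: -5/146782 ≈ -3.4064e-5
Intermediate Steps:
g(B, I) = -16 + I (g(B, I) = (-2 - 14) + I = -16 + I)
g(X(-21), U(A(-5)))/(-146782) = (-16 + 21)/(-146782) = 5*(-1/146782) = -5/146782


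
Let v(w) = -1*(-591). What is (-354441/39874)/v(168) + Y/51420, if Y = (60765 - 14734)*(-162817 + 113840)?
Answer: -8854596461717413/201956626380 ≈ -43844.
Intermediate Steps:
v(w) = 591
Y = -2254460287 (Y = 46031*(-48977) = -2254460287)
(-354441/39874)/v(168) + Y/51420 = -354441/39874/591 - 2254460287/51420 = -354441*1/39874*(1/591) - 2254460287*1/51420 = -354441/39874*1/591 - 2254460287/51420 = -118147/7855178 - 2254460287/51420 = -8854596461717413/201956626380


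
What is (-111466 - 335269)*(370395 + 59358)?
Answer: -191985706455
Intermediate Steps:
(-111466 - 335269)*(370395 + 59358) = -446735*429753 = -191985706455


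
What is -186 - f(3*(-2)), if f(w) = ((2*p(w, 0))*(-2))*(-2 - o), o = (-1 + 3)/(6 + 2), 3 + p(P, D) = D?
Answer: -159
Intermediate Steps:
p(P, D) = -3 + D
o = ¼ (o = 2/8 = 2*(⅛) = ¼ ≈ 0.25000)
f(w) = -27 (f(w) = ((2*(-3 + 0))*(-2))*(-2 - 1*¼) = ((2*(-3))*(-2))*(-2 - ¼) = -6*(-2)*(-9/4) = 12*(-9/4) = -27)
-186 - f(3*(-2)) = -186 - 1*(-27) = -186 + 27 = -159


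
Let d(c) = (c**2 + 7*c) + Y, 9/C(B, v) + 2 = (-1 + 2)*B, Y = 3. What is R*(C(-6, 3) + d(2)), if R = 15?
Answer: 2385/8 ≈ 298.13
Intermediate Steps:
C(B, v) = 9/(-2 + B) (C(B, v) = 9/(-2 + (-1 + 2)*B) = 9/(-2 + 1*B) = 9/(-2 + B))
d(c) = 3 + c**2 + 7*c (d(c) = (c**2 + 7*c) + 3 = 3 + c**2 + 7*c)
R*(C(-6, 3) + d(2)) = 15*(9/(-2 - 6) + (3 + 2**2 + 7*2)) = 15*(9/(-8) + (3 + 4 + 14)) = 15*(9*(-1/8) + 21) = 15*(-9/8 + 21) = 15*(159/8) = 2385/8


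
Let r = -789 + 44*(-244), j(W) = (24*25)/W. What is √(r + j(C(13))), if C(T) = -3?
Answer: 5*I*√469 ≈ 108.28*I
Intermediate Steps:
j(W) = 600/W
r = -11525 (r = -789 - 10736 = -11525)
√(r + j(C(13))) = √(-11525 + 600/(-3)) = √(-11525 + 600*(-⅓)) = √(-11525 - 200) = √(-11725) = 5*I*√469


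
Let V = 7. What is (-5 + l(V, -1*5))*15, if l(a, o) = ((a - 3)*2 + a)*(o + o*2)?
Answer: -3450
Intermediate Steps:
l(a, o) = 3*o*(-6 + 3*a) (l(a, o) = ((-3 + a)*2 + a)*(o + 2*o) = ((-6 + 2*a) + a)*(3*o) = (-6 + 3*a)*(3*o) = 3*o*(-6 + 3*a))
(-5 + l(V, -1*5))*15 = (-5 + 9*(-1*5)*(-2 + 7))*15 = (-5 + 9*(-5)*5)*15 = (-5 - 225)*15 = -230*15 = -3450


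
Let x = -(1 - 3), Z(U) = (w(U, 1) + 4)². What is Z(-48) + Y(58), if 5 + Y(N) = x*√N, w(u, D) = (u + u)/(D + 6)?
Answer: 4379/49 + 2*√58 ≈ 104.60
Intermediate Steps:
w(u, D) = 2*u/(6 + D) (w(u, D) = (2*u)/(6 + D) = 2*u/(6 + D))
Z(U) = (4 + 2*U/7)² (Z(U) = (2*U/(6 + 1) + 4)² = (2*U/7 + 4)² = (4 + 2*U/7)²)
x = 2 (x = -1*(-2) = 2)
Y(N) = -5 + 2*√N
Z(-48) + Y(58) = 4*(14 - 48)²/49 + (-5 + 2*√58) = (4/49)*(-34)² + (-5 + 2*√58) = (4/49)*1156 + (-5 + 2*√58) = 4624/49 + (-5 + 2*√58) = 4379/49 + 2*√58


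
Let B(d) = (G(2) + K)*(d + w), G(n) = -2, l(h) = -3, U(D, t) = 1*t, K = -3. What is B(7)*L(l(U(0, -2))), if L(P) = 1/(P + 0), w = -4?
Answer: 5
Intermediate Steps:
U(D, t) = t
L(P) = 1/P
B(d) = 20 - 5*d (B(d) = (-2 - 3)*(d - 4) = -5*(-4 + d) = 20 - 5*d)
B(7)*L(l(U(0, -2))) = (20 - 5*7)/(-3) = (20 - 35)*(-⅓) = -15*(-⅓) = 5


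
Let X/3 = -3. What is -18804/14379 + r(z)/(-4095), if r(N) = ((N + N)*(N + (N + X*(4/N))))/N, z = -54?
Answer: -10559384/8411715 ≈ -1.2553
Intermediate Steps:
X = -9 (X = 3*(-3) = -9)
r(N) = -72/N + 4*N (r(N) = ((N + N)*(N + (N - 36/N)))/N = ((2*N)*(N + (N - 36/N)))/N = ((2*N)*(-36/N + 2*N))/N = (2*N*(-36/N + 2*N))/N = -72/N + 4*N)
-18804/14379 + r(z)/(-4095) = -18804/14379 + (-72/(-54) + 4*(-54))/(-4095) = -18804*1/14379 + (-72*(-1/54) - 216)*(-1/4095) = -6268/4793 + (4/3 - 216)*(-1/4095) = -6268/4793 - 644/3*(-1/4095) = -6268/4793 + 92/1755 = -10559384/8411715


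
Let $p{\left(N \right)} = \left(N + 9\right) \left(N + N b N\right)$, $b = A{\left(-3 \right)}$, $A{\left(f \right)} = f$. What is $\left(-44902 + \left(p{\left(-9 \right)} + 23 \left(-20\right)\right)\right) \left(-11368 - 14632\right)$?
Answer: $1179412000$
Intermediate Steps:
$b = -3$
$p{\left(N \right)} = \left(9 + N\right) \left(N - 3 N^{2}\right)$ ($p{\left(N \right)} = \left(N + 9\right) \left(N + N \left(-3\right) N\right) = \left(9 + N\right) \left(N + - 3 N N\right) = \left(9 + N\right) \left(N - 3 N^{2}\right)$)
$\left(-44902 + \left(p{\left(-9 \right)} + 23 \left(-20\right)\right)\right) \left(-11368 - 14632\right) = \left(-44902 - \left(460 + 9 \left(9 - -234 - 3 \left(-9\right)^{2}\right)\right)\right) \left(-11368 - 14632\right) = \left(-44902 - \left(460 + 9 \left(9 + 234 - 243\right)\right)\right) \left(-26000\right) = \left(-44902 - 460\right) \left(-26000\right) = \left(-45362\right) \left(-26000\right) = 1179412000$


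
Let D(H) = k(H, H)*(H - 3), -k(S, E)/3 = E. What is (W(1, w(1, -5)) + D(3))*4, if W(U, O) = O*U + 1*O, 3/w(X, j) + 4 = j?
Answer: -8/3 ≈ -2.6667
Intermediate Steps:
w(X, j) = 3/(-4 + j)
W(U, O) = O + O*U (W(U, O) = O*U + O = O + O*U)
k(S, E) = -3*E
D(H) = -3*H*(-3 + H) (D(H) = (-3*H)*(H - 3) = (-3*H)*(-3 + H) = -3*H*(-3 + H))
(W(1, w(1, -5)) + D(3))*4 = ((3/(-4 - 5))*(1 + 1) + 3*3*(3 - 1*3))*4 = ((3/(-9))*2 + 3*3*(3 - 3))*4 = ((3*(-⅑))*2 + 3*3*0)*4 = (-⅓*2 + 0)*4 = (-⅔ + 0)*4 = -⅔*4 = -8/3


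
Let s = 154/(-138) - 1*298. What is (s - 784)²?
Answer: 5585320225/4761 ≈ 1.1731e+6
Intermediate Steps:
s = -20639/69 (s = 154*(-1/138) - 298 = -77/69 - 298 = -20639/69 ≈ -299.12)
(s - 784)² = (-20639/69 - 784)² = (-74735/69)² = 5585320225/4761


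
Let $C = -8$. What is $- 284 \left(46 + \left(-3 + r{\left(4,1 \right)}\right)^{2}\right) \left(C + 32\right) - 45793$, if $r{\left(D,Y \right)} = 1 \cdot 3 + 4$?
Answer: $-468385$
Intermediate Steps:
$r{\left(D,Y \right)} = 7$ ($r{\left(D,Y \right)} = 3 + 4 = 7$)
$- 284 \left(46 + \left(-3 + r{\left(4,1 \right)}\right)^{2}\right) \left(C + 32\right) - 45793 = - 284 \left(46 + \left(-3 + 7\right)^{2}\right) \left(-8 + 32\right) - 45793 = - 284 \left(46 + 4^{2}\right) 24 - 45793 = - 284 \left(46 + 16\right) 24 - 45793 = - 284 \cdot 62 \cdot 24 - 45793 = \left(-284\right) 1488 - 45793 = -422592 - 45793 = -468385$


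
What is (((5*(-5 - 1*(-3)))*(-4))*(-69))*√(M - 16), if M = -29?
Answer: -8280*I*√5 ≈ -18515.0*I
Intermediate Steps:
(((5*(-5 - 1*(-3)))*(-4))*(-69))*√(M - 16) = (((5*(-5 - 1*(-3)))*(-4))*(-69))*√(-29 - 16) = (((5*(-5 + 3))*(-4))*(-69))*√(-45) = (((5*(-2))*(-4))*(-69))*(3*I*√5) = (-10*(-4)*(-69))*(3*I*√5) = (40*(-69))*(3*I*√5) = -8280*I*√5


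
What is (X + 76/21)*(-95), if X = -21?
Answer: 34675/21 ≈ 1651.2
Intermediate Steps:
(X + 76/21)*(-95) = (-21 + 76/21)*(-95) = -365/21*(-95) = 34675/21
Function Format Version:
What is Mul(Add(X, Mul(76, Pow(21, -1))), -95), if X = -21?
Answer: Rational(34675, 21) ≈ 1651.2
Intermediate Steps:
Mul(Add(X, Mul(76, Pow(21, -1))), -95) = Mul(Add(-21, Mul(76, Pow(21, -1))), -95) = Mul(Add(-21, Mul(76, Rational(1, 21))), -95) = Mul(Add(-21, Rational(76, 21)), -95) = Mul(Rational(-365, 21), -95) = Rational(34675, 21)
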